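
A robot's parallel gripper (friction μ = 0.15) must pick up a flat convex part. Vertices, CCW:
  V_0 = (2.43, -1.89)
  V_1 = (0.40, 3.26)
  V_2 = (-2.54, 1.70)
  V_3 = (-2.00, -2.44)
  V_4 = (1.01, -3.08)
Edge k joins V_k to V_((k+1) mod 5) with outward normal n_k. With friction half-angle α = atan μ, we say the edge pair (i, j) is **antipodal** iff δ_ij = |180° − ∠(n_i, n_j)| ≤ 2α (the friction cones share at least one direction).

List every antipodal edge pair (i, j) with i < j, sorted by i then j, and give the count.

count = 2; pairs: (0,2), (1,4)

α = atan 0.15 = 8.53°;  2α = 17.06°
n_0 = (+0.9303, +0.3667)
n_1 = (-0.4687, +0.8833)
n_2 = (-0.9916, -0.1293)
n_3 = (-0.2080, -0.9781)
n_4 = (+0.6423, -0.7664)
  (0,1): δ = 83.56°  ·
  (0,2): δ = 14.08°  ✓
  (0,3): δ = 56.48°  ·
  (0,4): δ = 108.45°  ·
  (1,2): δ = 110.52°  ·
  (1,3): δ = 39.95°  ·
  (1,4): δ = 12.01°  ✓
  (2,3): δ = 109.44°  ·
  (2,4): δ = 57.47°  ·
  (3,4): δ = 128.03°  ·
antipodal pairs: 2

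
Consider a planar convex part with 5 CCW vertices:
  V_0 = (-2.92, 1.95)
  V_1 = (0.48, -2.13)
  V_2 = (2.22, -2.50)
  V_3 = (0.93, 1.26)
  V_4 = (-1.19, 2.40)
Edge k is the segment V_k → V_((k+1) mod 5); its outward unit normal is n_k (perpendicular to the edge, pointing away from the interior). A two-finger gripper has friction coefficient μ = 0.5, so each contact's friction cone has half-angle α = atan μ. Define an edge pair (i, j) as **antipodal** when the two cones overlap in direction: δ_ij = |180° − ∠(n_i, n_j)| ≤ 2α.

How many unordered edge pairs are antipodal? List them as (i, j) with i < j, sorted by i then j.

count = 4; pairs: (0,2), (0,3), (1,3), (1,4)

α = atan 0.5 = 26.57°;  2α = 53.13°
n_0 = (-0.7682, -0.6402)
n_1 = (-0.2080, -0.9781)
n_2 = (+0.9459, +0.3245)
n_3 = (+0.4736, +0.8807)
n_4 = (-0.2517, +0.9678)
  (0,1): δ = 141.81°  ·
  (0,2): δ = 20.87°  ✓
  (0,3): δ = 21.93°  ✓
  (0,4): δ = 64.77°  ·
  (1,2): δ = 59.06°  ·
  (1,3): δ = 16.26°  ✓
  (1,4): δ = 26.59°  ✓
  (2,3): δ = 137.20°  ·
  (2,4): δ = 94.36°  ·
  (3,4): δ = 137.15°  ·
antipodal pairs: 4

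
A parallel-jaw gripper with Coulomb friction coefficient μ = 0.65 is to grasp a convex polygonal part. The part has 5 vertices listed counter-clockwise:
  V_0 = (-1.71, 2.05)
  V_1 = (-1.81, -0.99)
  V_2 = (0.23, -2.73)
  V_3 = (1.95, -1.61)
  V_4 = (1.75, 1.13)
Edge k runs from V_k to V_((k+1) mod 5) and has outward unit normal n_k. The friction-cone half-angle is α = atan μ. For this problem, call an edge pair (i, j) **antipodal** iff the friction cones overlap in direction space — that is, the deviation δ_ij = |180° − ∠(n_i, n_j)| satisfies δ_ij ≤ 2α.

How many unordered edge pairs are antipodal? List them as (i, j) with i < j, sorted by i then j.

α = atan 0.65 = 33.02°;  2α = 66.05°
n_0 = (-0.9995, +0.0329)
n_1 = (-0.6489, -0.7608)
n_2 = (+0.5457, -0.8380)
n_3 = (+0.9973, +0.0728)
n_4 = (+0.2570, +0.9664)
  (0,1): δ = 128.58°  ·
  (0,2): δ = 55.05°  ✓
  (0,3): δ = 6.06°  ✓
  (0,4): δ = 76.99°  ·
  (1,2): δ = 106.47°  ·
  (1,3): δ = 45.36°  ✓
  (1,4): δ = 25.57°  ✓
  (2,3): δ = 118.90°  ·
  (2,4): δ = 47.96°  ✓
  (3,4): δ = 109.06°  ·
antipodal pairs: 5

count = 5; pairs: (0,2), (0,3), (1,3), (1,4), (2,4)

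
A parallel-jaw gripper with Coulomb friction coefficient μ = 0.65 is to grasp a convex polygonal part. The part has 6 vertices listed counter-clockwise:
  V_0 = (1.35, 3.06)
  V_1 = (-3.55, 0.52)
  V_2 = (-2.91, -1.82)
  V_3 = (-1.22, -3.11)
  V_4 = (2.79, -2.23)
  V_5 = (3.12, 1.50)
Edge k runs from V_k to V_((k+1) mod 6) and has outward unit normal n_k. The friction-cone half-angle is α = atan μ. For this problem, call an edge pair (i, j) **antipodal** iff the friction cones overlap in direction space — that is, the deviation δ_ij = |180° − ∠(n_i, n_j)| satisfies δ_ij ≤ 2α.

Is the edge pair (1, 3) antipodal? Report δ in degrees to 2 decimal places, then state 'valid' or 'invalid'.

δ = 92.92°, invalid

α = atan 0.65 = 33.02°;  2α = 66.05°
edge 1: e_1 = (+0.64, -2.34);  n_1 = (-0.9646, -0.2638)
edge 3: e_3 = (+4.01, +0.88);  n_3 = (+0.2144, -0.9768)
∠(n_1, n_3) = 87.08°
δ = |180° − 87.08°| = 92.92°
92.92° > 2α = 66.05°  →  invalid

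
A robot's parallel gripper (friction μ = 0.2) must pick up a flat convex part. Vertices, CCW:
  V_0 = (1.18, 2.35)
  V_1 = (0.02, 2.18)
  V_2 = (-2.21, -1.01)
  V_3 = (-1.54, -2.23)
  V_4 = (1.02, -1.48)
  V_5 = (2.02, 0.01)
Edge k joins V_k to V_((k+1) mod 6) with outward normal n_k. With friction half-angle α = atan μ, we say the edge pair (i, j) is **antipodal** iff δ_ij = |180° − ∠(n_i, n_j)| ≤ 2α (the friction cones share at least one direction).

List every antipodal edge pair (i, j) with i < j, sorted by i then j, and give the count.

count = 3; pairs: (0,3), (1,4), (2,5)

α = atan 0.2 = 11.31°;  2α = 22.62°
n_0 = (-0.1450, +0.9894)
n_1 = (-0.8196, +0.5729)
n_2 = (-0.8765, -0.4814)
n_3 = (+0.2812, -0.9597)
n_4 = (+0.8303, -0.5573)
n_5 = (+0.9412, +0.3379)
  (0,1): δ = 133.29°  ·
  (0,2): δ = 69.56°  ·
  (0,3): δ = 7.99°  ✓
  (0,4): δ = 47.80°  ·
  (0,5): δ = 101.41°  ·
  (1,2): δ = 116.27°  ·
  (1,3): δ = 38.72°  ·
  (1,4): δ = 1.09°  ✓
  (1,5): δ = 54.70°  ·
  (2,3): δ = 102.45°  ·
  (2,4): δ = 62.64°  ·
  (2,5): δ = 9.03°  ✓
  (3,4): δ = 140.20°  ·
  (3,5): δ = 86.58°  ·
  (4,5): δ = 126.39°  ·
antipodal pairs: 3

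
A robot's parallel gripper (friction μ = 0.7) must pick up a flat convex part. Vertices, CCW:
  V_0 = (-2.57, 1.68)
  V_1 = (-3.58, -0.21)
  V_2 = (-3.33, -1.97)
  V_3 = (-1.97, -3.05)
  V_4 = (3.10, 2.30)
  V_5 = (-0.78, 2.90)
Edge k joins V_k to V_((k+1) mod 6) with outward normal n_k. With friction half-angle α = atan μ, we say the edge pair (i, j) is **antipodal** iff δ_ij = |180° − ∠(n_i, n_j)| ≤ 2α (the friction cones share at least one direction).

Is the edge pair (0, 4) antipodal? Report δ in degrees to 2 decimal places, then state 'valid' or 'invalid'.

δ = 109.33°, invalid

α = atan 0.7 = 34.99°;  2α = 69.98°
edge 0: e_0 = (-1.01, -1.89);  n_0 = (-0.8820, +0.4713)
edge 4: e_4 = (-3.88, +0.60);  n_4 = (+0.1528, +0.9883)
∠(n_0, n_4) = 70.67°
δ = |180° − 70.67°| = 109.33°
109.33° > 2α = 69.98°  →  invalid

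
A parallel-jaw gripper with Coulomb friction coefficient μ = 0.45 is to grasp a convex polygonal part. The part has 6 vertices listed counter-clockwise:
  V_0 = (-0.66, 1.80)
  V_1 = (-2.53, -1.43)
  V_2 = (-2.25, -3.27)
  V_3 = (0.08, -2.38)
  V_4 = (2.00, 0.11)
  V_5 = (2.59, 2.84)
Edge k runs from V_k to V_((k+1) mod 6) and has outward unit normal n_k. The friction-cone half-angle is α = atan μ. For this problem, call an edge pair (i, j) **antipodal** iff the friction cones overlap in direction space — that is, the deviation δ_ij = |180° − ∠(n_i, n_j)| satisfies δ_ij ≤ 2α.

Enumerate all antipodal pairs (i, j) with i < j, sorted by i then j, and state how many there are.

count = 7; pairs: (0,2), (0,3), (0,4), (1,3), (1,4), (2,5), (3,5)

α = atan 0.45 = 24.23°;  2α = 48.46°
n_0 = (-0.8654, +0.5010)
n_1 = (-0.9886, -0.1504)
n_2 = (+0.3568, -0.9342)
n_3 = (+0.7919, -0.6106)
n_4 = (+0.9774, -0.2112)
n_5 = (-0.3048, +0.9524)
  (0,1): δ = 141.28°  ·
  (0,2): δ = 39.03°  ✓
  (0,3): δ = 7.57°  ✓
  (0,4): δ = 17.87°  ✓
  (0,5): δ = 137.81°  ·
  (1,2): δ = 77.75°  ·
  (1,3): δ = 46.29°  ✓
  (1,4): δ = 20.85°  ✓
  (1,5): δ = 99.09°  ·
  (2,3): δ = 148.54°  ·
  (2,4): δ = 123.10°  ·
  (2,5): δ = 3.16°  ✓
  (3,4): δ = 154.56°  ·
  (3,5): δ = 34.62°  ✓
  (4,5): δ = 60.06°  ·
antipodal pairs: 7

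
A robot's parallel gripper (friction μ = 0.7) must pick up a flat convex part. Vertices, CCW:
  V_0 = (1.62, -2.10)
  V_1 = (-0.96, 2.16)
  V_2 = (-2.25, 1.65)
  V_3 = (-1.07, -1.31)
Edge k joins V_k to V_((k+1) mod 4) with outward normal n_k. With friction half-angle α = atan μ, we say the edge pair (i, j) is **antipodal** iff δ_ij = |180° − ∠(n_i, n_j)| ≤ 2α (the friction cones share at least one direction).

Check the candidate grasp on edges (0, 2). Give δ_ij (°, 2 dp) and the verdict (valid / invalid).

δ = 9.47°, valid

α = atan 0.7 = 34.99°;  2α = 69.98°
edge 0: e_0 = (-2.58, +4.26);  n_0 = (+0.8554, +0.5180)
edge 2: e_2 = (+1.18, -2.96);  n_2 = (-0.9289, -0.3703)
∠(n_0, n_2) = 170.53°
δ = |180° − 170.53°| = 9.47°
9.47° ≤ 2α = 69.98°  →  valid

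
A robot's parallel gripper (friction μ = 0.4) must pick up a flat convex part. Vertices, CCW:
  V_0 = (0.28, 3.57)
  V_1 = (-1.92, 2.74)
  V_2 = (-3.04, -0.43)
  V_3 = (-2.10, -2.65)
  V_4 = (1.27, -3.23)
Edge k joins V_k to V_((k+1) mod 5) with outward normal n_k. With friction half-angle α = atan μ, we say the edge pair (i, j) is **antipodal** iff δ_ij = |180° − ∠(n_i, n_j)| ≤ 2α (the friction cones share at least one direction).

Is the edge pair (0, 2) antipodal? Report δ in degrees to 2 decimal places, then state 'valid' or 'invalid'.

δ = 87.72°, invalid

α = atan 0.4 = 21.80°;  2α = 43.60°
edge 0: e_0 = (-2.20, -0.83);  n_0 = (-0.3530, +0.9356)
edge 2: e_2 = (+0.94, -2.22);  n_2 = (-0.9209, -0.3899)
∠(n_0, n_2) = 92.28°
δ = |180° − 92.28°| = 87.72°
87.72° > 2α = 43.60°  →  invalid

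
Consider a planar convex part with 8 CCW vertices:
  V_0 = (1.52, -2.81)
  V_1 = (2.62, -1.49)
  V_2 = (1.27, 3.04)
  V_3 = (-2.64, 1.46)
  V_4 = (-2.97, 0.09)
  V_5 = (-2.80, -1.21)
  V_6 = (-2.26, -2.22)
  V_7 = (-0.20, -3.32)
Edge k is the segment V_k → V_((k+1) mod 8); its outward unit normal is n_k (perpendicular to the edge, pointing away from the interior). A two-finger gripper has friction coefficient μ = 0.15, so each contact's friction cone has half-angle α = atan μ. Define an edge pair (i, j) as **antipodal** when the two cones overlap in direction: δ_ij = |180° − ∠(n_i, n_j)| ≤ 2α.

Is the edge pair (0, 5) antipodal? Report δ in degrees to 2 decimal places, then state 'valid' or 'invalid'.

δ = 67.94°, invalid

α = atan 0.15 = 8.53°;  2α = 17.06°
edge 0: e_0 = (+1.10, +1.32);  n_0 = (+0.7682, -0.6402)
edge 5: e_5 = (+0.54, -1.01);  n_5 = (-0.8819, -0.4715)
∠(n_0, n_5) = 112.06°
δ = |180° − 112.06°| = 67.94°
67.94° > 2α = 17.06°  →  invalid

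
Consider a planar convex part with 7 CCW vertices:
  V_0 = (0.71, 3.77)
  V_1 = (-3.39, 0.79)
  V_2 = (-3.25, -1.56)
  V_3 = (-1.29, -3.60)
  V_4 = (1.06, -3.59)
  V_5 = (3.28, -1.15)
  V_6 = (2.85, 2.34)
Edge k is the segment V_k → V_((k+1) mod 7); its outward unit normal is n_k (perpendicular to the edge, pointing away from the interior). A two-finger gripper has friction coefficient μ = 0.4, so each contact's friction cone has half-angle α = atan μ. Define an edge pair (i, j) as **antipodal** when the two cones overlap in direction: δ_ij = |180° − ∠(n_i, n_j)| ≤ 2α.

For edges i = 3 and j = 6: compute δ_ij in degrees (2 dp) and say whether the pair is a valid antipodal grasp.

α = atan 0.4 = 21.80°;  2α = 43.60°
edge 3: e_3 = (+2.35, +0.01);  n_3 = (+0.0043, -1.0000)
edge 6: e_6 = (-2.14, +1.43);  n_6 = (+0.5556, +0.8315)
∠(n_3, n_6) = 146.00°
δ = |180° − 146.00°| = 34.00°
34.00° ≤ 2α = 43.60°  →  valid

δ = 34.00°, valid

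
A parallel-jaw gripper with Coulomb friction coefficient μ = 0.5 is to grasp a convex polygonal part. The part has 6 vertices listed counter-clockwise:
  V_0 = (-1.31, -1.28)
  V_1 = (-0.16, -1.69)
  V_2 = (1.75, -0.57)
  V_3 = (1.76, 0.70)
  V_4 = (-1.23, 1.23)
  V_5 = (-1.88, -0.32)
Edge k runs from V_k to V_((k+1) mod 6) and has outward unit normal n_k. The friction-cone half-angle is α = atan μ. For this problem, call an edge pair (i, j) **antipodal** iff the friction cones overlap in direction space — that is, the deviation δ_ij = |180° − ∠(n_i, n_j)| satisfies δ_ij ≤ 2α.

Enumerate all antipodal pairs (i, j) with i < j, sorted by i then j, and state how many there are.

α = atan 0.5 = 26.57°;  2α = 53.13°
n_0 = (-0.3358, -0.9419)
n_1 = (+0.5058, -0.8626)
n_2 = (+1.0000, -0.0079)
n_3 = (+0.1745, +0.9847)
n_4 = (-0.9222, +0.3867)
n_5 = (-0.8599, -0.5105)
  (0,1): δ = 129.99°  ·
  (0,2): δ = 70.83°  ·
  (0,3): δ = 9.57°  ✓
  (0,4): δ = 86.87°  ·
  (0,5): δ = 140.32°  ·
  (1,2): δ = 120.84°  ·
  (1,3): δ = 40.44°  ✓
  (1,4): δ = 36.86°  ✓
  (1,5): δ = 90.31°  ·
  (2,3): δ = 99.60°  ·
  (2,4): δ = 22.30°  ✓
  (2,5): δ = 31.15°  ✓
  (3,4): δ = 102.70°  ·
  (3,5): δ = 49.25°  ✓
  (4,5): δ = 126.55°  ·
antipodal pairs: 6

count = 6; pairs: (0,3), (1,3), (1,4), (2,4), (2,5), (3,5)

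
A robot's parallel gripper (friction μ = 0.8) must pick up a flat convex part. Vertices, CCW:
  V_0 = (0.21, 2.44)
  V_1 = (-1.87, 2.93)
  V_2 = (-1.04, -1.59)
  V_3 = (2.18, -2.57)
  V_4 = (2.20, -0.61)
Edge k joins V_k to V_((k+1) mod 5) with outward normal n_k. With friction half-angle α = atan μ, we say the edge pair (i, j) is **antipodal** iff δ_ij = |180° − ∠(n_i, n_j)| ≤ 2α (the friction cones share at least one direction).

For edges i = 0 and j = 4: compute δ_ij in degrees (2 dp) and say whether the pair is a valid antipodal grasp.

δ = 136.38°, invalid

α = atan 0.8 = 38.66°;  2α = 77.32°
edge 0: e_0 = (-2.08, +0.49);  n_0 = (+0.2293, +0.9734)
edge 4: e_4 = (-1.99, +3.05);  n_4 = (+0.8375, +0.5464)
∠(n_0, n_4) = 43.62°
δ = |180° − 43.62°| = 136.38°
136.38° > 2α = 77.32°  →  invalid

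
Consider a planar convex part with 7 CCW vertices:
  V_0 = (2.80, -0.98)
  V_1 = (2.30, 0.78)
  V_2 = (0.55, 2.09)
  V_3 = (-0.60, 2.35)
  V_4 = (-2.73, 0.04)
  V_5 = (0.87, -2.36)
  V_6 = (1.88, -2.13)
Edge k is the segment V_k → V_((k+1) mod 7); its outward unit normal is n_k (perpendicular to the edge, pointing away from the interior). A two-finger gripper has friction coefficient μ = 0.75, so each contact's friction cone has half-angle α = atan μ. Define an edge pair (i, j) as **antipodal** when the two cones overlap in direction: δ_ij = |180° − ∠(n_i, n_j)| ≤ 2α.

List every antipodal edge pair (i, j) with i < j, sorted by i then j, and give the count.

α = atan 0.75 = 36.87°;  2α = 73.74°
n_0 = (+0.9619, +0.2733)
n_1 = (+0.5993, +0.8005)
n_2 = (+0.2205, +0.9754)
n_3 = (-0.7352, +0.6779)
n_4 = (-0.5547, -0.8321)
n_5 = (+0.2220, -0.9750)
n_6 = (+0.7809, -0.6247)
  (0,1): δ = 142.68°  ·
  (0,2): δ = 118.60°  ·
  (0,3): δ = 58.54°  ✓
  (0,4): δ = 40.45°  ✓
  (0,5): δ = 86.97°  ·
  (0,6): δ = 125.48°  ·
  (1,2): δ = 155.92°  ·
  (1,3): δ = 95.86°  ·
  (1,4): δ = 3.13°  ✓
  (1,5): δ = 49.65°  ✓
  (1,6): δ = 88.16°  ·
  (2,3): δ = 119.94°  ·
  (2,4): δ = 20.95°  ✓
  (2,5): δ = 25.57°  ✓
  (2,6): δ = 64.08°  ✓
  (3,4): δ = 81.01°  ·
  (3,5): δ = 34.49°  ✓
  (3,6): δ = 4.02°  ✓
  (4,5): δ = 133.48°  ·
  (4,6): δ = 94.97°  ·
  (5,6): δ = 141.49°  ·
antipodal pairs: 9

count = 9; pairs: (0,3), (0,4), (1,4), (1,5), (2,4), (2,5), (2,6), (3,5), (3,6)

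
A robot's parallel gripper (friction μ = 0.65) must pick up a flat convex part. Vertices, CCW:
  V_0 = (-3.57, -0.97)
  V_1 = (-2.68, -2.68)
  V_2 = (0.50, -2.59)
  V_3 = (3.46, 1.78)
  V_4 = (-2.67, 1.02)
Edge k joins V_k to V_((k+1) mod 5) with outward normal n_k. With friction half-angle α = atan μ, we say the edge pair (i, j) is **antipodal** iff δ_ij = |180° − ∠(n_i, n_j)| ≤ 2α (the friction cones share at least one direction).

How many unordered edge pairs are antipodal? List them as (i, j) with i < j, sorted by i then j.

α = atan 0.65 = 33.02°;  2α = 66.05°
n_0 = (-0.8870, -0.4617)
n_1 = (+0.0283, -0.9996)
n_2 = (+0.8279, -0.5608)
n_3 = (-0.1230, +0.9924)
n_4 = (-0.9111, +0.4121)
  (0,1): δ = 115.87°  ·
  (0,2): δ = 61.61°  ✓
  (0,3): δ = 69.57°  ·
  (0,4): δ = 128.17°  ·
  (1,2): δ = 125.73°  ·
  (1,3): δ = 5.45°  ✓
  (1,4): δ = 64.04°  ✓
  (2,3): δ = 48.82°  ✓
  (2,4): δ = 9.78°  ✓
  (3,4): δ = 121.40°  ·
antipodal pairs: 5

count = 5; pairs: (0,2), (1,3), (1,4), (2,3), (2,4)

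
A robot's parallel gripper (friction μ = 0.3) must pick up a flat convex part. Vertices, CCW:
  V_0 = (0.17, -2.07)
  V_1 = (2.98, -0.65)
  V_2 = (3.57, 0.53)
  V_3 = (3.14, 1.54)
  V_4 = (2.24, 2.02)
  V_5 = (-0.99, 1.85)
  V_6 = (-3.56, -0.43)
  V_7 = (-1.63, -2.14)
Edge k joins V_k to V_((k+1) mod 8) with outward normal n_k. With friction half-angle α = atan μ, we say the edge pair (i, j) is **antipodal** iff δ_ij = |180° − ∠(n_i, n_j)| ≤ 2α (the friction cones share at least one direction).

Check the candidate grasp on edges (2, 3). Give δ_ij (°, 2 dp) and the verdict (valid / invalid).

α = atan 0.3 = 16.70°;  2α = 33.40°
edge 2: e_2 = (-0.43, +1.01);  n_2 = (+0.9201, +0.3917)
edge 3: e_3 = (-0.90, +0.48);  n_3 = (+0.4706, +0.8824)
∠(n_2, n_3) = 38.87°
δ = |180° − 38.87°| = 141.13°
141.13° > 2α = 33.40°  →  invalid

δ = 141.13°, invalid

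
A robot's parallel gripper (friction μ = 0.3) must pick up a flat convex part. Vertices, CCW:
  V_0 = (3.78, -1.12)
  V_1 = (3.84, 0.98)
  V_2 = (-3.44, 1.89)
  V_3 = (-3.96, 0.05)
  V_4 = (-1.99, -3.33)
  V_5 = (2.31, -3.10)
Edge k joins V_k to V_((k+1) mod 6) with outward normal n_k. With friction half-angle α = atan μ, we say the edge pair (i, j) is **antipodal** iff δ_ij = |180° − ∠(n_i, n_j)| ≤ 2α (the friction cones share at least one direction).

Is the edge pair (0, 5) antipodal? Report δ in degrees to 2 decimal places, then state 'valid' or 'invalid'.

δ = 145.05°, invalid

α = atan 0.3 = 16.70°;  2α = 33.40°
edge 0: e_0 = (+0.06, +2.10);  n_0 = (+0.9996, -0.0286)
edge 5: e_5 = (+1.47, +1.98);  n_5 = (+0.8029, -0.5961)
∠(n_0, n_5) = 34.95°
δ = |180° − 34.95°| = 145.05°
145.05° > 2α = 33.40°  →  invalid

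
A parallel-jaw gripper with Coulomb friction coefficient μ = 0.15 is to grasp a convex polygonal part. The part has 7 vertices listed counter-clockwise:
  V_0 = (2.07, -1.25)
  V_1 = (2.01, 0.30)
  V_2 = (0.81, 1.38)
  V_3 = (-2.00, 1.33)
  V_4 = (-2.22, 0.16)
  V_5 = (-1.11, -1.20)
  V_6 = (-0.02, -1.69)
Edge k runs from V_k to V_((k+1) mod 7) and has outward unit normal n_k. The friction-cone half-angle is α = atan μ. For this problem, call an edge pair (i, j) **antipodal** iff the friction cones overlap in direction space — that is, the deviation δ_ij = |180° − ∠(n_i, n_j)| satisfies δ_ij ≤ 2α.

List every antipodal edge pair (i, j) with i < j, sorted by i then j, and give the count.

count = 3; pairs: (0,3), (1,4), (2,6)

α = atan 0.15 = 8.53°;  2α = 17.06°
n_0 = (+0.9993, +0.0387)
n_1 = (+0.6690, +0.7433)
n_2 = (-0.0178, +0.9998)
n_3 = (-0.9828, +0.1848)
n_4 = (-0.7747, -0.6323)
n_5 = (-0.4100, -0.9121)
n_6 = (+0.2060, -0.9785)
  (0,1): δ = 134.20°  ·
  (0,2): δ = 91.20°  ·
  (0,3): δ = 12.87°  ✓
  (0,4): δ = 37.00°  ·
  (0,5): δ = 63.58°  ·
  (0,6): δ = 99.67°  ·
  (1,2): δ = 136.99°  ·
  (1,3): δ = 58.66°  ·
  (1,4): δ = 8.79°  ✓
  (1,5): δ = 17.78°  ·
  (1,6): δ = 53.88°  ·
  (2,3): δ = 101.67°  ·
  (2,4): δ = 51.80°  ·
  (2,5): δ = 25.23°  ·
  (2,6): δ = 10.87°  ✓
  (3,4): δ = 130.13°  ·
  (3,5): δ = 103.56°  ·
  (3,6): δ = 67.46°  ·
  (4,5): δ = 153.43°  ·
  (4,6): δ = 117.33°  ·
  (5,6): δ = 143.91°  ·
antipodal pairs: 3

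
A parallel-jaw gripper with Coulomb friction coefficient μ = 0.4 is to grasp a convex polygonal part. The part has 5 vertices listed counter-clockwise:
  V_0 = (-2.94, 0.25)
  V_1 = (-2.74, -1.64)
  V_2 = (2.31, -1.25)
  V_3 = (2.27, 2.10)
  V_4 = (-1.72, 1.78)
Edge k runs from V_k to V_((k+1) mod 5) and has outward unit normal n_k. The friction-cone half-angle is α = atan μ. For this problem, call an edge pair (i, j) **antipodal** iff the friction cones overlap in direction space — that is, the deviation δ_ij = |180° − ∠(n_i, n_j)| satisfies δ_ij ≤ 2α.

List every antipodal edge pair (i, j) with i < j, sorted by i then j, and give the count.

count = 3; pairs: (0,2), (1,3), (2,4)

α = atan 0.4 = 21.80°;  2α = 43.60°
n_0 = (-0.9944, -0.1052)
n_1 = (+0.0770, -0.9970)
n_2 = (+0.9999, +0.0119)
n_3 = (-0.0799, +0.9968)
n_4 = (-0.7819, +0.6234)
  (0,1): δ = 91.62°  ·
  (0,2): δ = 5.36°  ✓
  (0,3): δ = 88.54°  ·
  (0,4): δ = 135.39°  ·
  (1,2): δ = 93.73°  ·
  (1,3): δ = 0.17°  ✓
  (1,4): δ = 47.02°  ·
  (2,3): δ = 86.10°  ·
  (2,4): δ = 39.25°  ✓
  (3,4): δ = 133.15°  ·
antipodal pairs: 3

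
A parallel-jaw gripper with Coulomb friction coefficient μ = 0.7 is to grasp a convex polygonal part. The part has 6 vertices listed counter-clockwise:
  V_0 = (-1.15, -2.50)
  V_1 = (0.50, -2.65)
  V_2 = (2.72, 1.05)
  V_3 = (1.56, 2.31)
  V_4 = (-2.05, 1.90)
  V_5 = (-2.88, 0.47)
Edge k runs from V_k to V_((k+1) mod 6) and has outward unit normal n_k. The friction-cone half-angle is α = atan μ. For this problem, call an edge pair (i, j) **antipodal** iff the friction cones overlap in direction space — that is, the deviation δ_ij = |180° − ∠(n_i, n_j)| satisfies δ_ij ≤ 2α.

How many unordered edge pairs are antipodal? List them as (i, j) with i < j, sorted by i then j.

count = 8; pairs: (0,2), (0,3), (0,4), (1,3), (1,4), (1,5), (2,5), (3,5)

α = atan 0.7 = 34.99°;  2α = 69.98°
n_0 = (-0.0905, -0.9959)
n_1 = (+0.8575, -0.5145)
n_2 = (+0.7357, +0.6773)
n_3 = (-0.1128, +0.9936)
n_4 = (-0.8649, +0.5020)
n_5 = (-0.8641, -0.5033)
  (0,1): δ = 115.77°  ·
  (0,2): δ = 42.17°  ✓
  (0,3): δ = 11.67°  ✓
  (0,4): δ = 65.06°  ✓
  (0,5): δ = 125.41°  ·
  (1,2): δ = 106.40°  ·
  (1,3): δ = 52.56°  ✓
  (1,4): δ = 0.83°  ✓
  (1,5): δ = 61.18°  ✓
  (2,3): δ = 126.15°  ·
  (2,4): δ = 72.77°  ·
  (2,5): δ = 12.41°  ✓
  (3,4): δ = 126.61°  ·
  (3,5): δ = 66.26°  ✓
  (4,5): δ = 119.65°  ·
antipodal pairs: 8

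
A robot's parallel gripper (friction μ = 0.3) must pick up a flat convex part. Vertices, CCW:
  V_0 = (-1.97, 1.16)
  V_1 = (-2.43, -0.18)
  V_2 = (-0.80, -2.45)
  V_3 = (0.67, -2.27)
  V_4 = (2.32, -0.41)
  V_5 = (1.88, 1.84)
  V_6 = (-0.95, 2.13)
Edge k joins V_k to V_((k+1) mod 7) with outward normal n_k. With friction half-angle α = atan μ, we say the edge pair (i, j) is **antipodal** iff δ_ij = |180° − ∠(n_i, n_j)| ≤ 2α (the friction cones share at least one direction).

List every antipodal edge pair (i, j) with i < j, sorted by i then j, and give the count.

count = 5; pairs: (0,3), (0,4), (1,4), (2,5), (3,6)

α = atan 0.3 = 16.70°;  2α = 33.40°
n_0 = (-0.9458, +0.3247)
n_1 = (-0.8123, -0.5833)
n_2 = (+0.1215, -0.9926)
n_3 = (+0.7481, -0.6636)
n_4 = (+0.9814, +0.1919)
n_5 = (+0.1019, +0.9948)
n_6 = (-0.6891, +0.7246)
  (0,1): δ = 125.37°  ·
  (0,2): δ = 64.07°  ·
  (0,3): δ = 22.63°  ✓
  (0,4): δ = 30.01°  ✓
  (0,5): δ = 103.10°  ·
  (0,6): δ = 152.51°  ·
  (1,2): δ = 118.70°  ·
  (1,3): δ = 77.26°  ·
  (1,4): δ = 24.62°  ✓
  (1,5): δ = 48.47°  ·
  (1,6): δ = 97.88°  ·
  (2,3): δ = 138.56°  ·
  (2,4): δ = 85.92°  ·
  (2,5): δ = 12.83°  ✓
  (2,6): δ = 36.58°  ·
  (3,4): δ = 127.36°  ·
  (3,5): δ = 54.27°  ·
  (3,6): δ = 4.86°  ✓
  (4,5): δ = 106.92°  ·
  (4,6): δ = 57.50°  ·
  (5,6): δ = 130.59°  ·
antipodal pairs: 5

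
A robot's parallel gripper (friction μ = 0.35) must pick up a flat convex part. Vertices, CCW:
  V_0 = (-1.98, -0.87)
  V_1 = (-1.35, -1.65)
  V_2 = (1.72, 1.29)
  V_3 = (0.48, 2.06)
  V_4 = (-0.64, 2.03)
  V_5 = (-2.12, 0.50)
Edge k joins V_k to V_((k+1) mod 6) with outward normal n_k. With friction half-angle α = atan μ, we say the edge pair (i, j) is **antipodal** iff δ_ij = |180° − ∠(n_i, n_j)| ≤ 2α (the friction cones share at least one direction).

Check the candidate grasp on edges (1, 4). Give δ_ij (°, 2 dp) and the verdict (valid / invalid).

δ = 2.19°, valid

α = atan 0.35 = 19.29°;  2α = 38.58°
edge 1: e_1 = (+3.07, +2.94);  n_1 = (+0.6916, -0.7222)
edge 4: e_4 = (-1.48, -1.53);  n_4 = (-0.7188, +0.6953)
∠(n_1, n_4) = 177.81°
δ = |180° − 177.81°| = 2.19°
2.19° ≤ 2α = 38.58°  →  valid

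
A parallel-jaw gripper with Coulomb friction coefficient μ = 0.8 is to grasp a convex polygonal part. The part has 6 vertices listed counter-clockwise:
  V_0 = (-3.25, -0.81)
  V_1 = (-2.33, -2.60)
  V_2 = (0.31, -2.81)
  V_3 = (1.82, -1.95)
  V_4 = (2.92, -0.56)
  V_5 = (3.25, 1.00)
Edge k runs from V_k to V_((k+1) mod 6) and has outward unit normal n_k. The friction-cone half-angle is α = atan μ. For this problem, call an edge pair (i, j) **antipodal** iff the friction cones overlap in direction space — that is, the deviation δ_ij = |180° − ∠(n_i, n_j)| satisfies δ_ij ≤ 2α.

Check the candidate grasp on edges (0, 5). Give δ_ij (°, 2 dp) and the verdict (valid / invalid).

δ = 78.36°, invalid

α = atan 0.8 = 38.66°;  2α = 77.32°
edge 0: e_0 = (+0.92, -1.79);  n_0 = (-0.8894, -0.4571)
edge 5: e_5 = (-6.50, -1.81);  n_5 = (-0.2683, +0.9633)
∠(n_0, n_5) = 101.64°
δ = |180° − 101.64°| = 78.36°
78.36° > 2α = 77.32°  →  invalid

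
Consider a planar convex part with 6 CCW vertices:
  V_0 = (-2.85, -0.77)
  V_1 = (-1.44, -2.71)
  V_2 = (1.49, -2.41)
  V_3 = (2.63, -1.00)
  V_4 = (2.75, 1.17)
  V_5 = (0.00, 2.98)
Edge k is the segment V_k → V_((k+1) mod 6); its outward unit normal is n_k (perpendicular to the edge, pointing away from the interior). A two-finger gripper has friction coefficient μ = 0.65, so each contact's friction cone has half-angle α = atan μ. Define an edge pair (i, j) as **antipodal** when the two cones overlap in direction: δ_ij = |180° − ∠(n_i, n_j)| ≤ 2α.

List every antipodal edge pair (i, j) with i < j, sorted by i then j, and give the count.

α = atan 0.65 = 33.02°;  2α = 66.05°
n_0 = (-0.8089, -0.5879)
n_1 = (+0.1019, -0.9948)
n_2 = (+0.7776, -0.6287)
n_3 = (+0.9985, -0.0552)
n_4 = (+0.5498, +0.8353)
n_5 = (-0.7962, +0.6051)
  (0,1): δ = 120.16°  ·
  (0,2): δ = 74.97°  ·
  (0,3): δ = 39.18°  ✓
  (0,4): δ = 20.64°  ✓
  (0,5): δ = 106.76°  ·
  (1,2): δ = 134.80°  ·
  (1,3): δ = 99.01°  ·
  (1,4): δ = 39.20°  ✓
  (1,5): δ = 46.92°  ✓
  (2,3): δ = 144.21°  ·
  (2,4): δ = 84.40°  ·
  (2,5): δ = 1.72°  ✓
  (3,4): δ = 120.19°  ·
  (3,5): δ = 34.07°  ✓
  (4,5): δ = 93.88°  ·
antipodal pairs: 6

count = 6; pairs: (0,3), (0,4), (1,4), (1,5), (2,5), (3,5)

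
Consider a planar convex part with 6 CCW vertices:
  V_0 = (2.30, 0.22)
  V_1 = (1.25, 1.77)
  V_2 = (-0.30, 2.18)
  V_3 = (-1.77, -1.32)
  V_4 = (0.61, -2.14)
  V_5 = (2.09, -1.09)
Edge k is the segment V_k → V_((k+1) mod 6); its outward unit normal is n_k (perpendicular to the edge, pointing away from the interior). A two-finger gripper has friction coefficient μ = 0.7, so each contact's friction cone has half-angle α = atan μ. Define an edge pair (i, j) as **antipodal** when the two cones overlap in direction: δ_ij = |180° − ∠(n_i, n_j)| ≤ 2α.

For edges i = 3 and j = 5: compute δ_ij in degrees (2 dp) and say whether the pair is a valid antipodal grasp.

δ = 80.10°, invalid

α = atan 0.7 = 34.99°;  2α = 69.98°
edge 3: e_3 = (+2.38, -0.82);  n_3 = (-0.3257, -0.9455)
edge 5: e_5 = (+0.21, +1.31);  n_5 = (+0.9874, -0.1583)
∠(n_3, n_5) = 99.90°
δ = |180° − 99.90°| = 80.10°
80.10° > 2α = 69.98°  →  invalid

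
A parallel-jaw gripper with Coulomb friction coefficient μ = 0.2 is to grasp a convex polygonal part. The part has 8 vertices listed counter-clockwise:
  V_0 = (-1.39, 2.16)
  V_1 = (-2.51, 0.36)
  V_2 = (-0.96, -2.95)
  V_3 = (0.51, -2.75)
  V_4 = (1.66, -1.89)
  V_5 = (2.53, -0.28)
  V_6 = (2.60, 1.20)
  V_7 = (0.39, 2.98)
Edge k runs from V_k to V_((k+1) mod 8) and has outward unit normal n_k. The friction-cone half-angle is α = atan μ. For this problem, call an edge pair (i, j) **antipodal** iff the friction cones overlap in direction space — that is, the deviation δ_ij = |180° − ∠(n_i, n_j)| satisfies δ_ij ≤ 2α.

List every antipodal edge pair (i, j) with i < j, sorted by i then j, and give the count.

count = 4; pairs: (0,3), (0,4), (2,7), (3,7)

α = atan 0.2 = 11.31°;  2α = 22.62°
n_0 = (-0.8491, +0.5283)
n_1 = (-0.9056, -0.4241)
n_2 = (+0.1348, -0.9909)
n_3 = (+0.5989, -0.8008)
n_4 = (+0.8798, -0.4754)
n_5 = (+0.9989, -0.0472)
n_6 = (+0.6273, +0.7788)
n_7 = (-0.4184, +0.9083)
  (0,1): δ = 123.02°  ·
  (0,2): δ = 50.36°  ·
  (0,3): δ = 21.32°  ✓
  (0,4): δ = 3.51°  ✓
  (0,5): δ = 29.18°  ·
  (0,6): δ = 83.04°  ·
  (0,7): δ = 146.63°  ·
  (1,2): δ = 107.34°  ·
  (1,3): δ = 78.30°  ·
  (1,4): δ = 53.48°  ·
  (1,5): δ = 27.80°  ·
  (1,6): δ = 26.06°  ·
  (1,7): δ = 89.64°  ·
  (2,3): δ = 150.96°  ·
  (2,4): δ = 126.13°  ·
  (2,5): δ = 100.46°  ·
  (2,6): δ = 46.60°  ·
  (2,7): δ = 16.99°  ✓
  (3,4): δ = 155.18°  ·
  (3,5): δ = 129.50°  ·
  (3,6): δ = 75.64°  ·
  (3,7): δ = 12.06°  ✓
  (4,5): δ = 154.32°  ·
  (4,6): δ = 100.46°  ·
  (4,7): δ = 36.88°  ·
  (5,6): δ = 126.14°  ·
  (5,7): δ = 62.56°  ·
  (6,7): δ = 116.42°  ·
antipodal pairs: 4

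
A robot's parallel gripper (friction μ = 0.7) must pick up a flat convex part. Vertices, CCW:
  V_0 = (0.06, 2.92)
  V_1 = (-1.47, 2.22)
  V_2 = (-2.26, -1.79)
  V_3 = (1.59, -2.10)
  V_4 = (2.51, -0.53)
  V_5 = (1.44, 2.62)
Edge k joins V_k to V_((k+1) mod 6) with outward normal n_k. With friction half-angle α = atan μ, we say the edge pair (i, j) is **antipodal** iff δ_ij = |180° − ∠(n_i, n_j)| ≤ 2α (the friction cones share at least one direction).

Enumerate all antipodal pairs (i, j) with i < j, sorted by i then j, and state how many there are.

α = atan 0.7 = 34.99°;  2α = 69.98°
n_0 = (-0.4160, +0.9093)
n_1 = (-0.9811, +0.1933)
n_2 = (-0.0803, -0.9968)
n_3 = (+0.8628, -0.5056)
n_4 = (+0.9469, +0.3216)
n_5 = (+0.2124, +0.9772)
  (0,1): δ = 125.73°  ·
  (0,2): δ = 29.19°  ✓
  (0,3): δ = 35.05°  ✓
  (0,4): δ = 84.18°  ·
  (0,5): δ = 143.15°  ·
  (1,2): δ = 83.46°  ·
  (1,3): δ = 19.22°  ✓
  (1,4): δ = 29.91°  ✓
  (1,5): δ = 88.88°  ·
  (2,3): δ = 115.77°  ·
  (2,4): δ = 66.63°  ✓
  (2,5): δ = 7.66°  ✓
  (3,4): δ = 130.87°  ·
  (3,5): δ = 71.90°  ·
  (4,5): δ = 121.03°  ·
antipodal pairs: 6

count = 6; pairs: (0,2), (0,3), (1,3), (1,4), (2,4), (2,5)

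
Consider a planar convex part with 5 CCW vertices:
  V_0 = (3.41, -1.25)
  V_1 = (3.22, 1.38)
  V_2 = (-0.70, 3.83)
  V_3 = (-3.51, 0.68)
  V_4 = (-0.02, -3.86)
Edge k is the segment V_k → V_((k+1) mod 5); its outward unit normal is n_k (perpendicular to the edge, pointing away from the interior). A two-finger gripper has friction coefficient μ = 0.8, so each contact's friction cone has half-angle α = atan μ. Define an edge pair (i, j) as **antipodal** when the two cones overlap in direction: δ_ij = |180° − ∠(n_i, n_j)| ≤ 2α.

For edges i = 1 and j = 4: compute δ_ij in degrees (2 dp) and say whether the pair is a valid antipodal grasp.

δ = 69.27°, valid

α = atan 0.8 = 38.66°;  2α = 77.32°
edge 1: e_1 = (-3.92, +2.45);  n_1 = (+0.5300, +0.8480)
edge 4: e_4 = (+3.43, +2.61);  n_4 = (+0.6056, -0.7958)
∠(n_1, n_4) = 110.73°
δ = |180° − 110.73°| = 69.27°
69.27° ≤ 2α = 77.32°  →  valid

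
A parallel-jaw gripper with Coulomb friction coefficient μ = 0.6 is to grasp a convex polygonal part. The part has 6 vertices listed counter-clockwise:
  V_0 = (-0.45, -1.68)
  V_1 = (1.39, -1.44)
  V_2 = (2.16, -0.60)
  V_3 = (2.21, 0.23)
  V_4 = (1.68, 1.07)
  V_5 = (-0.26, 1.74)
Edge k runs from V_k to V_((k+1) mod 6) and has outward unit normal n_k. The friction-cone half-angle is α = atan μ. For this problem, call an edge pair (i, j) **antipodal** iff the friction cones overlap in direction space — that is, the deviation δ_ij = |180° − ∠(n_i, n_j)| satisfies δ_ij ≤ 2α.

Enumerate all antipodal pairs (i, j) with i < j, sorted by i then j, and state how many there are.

count = 4; pairs: (0,4), (1,5), (2,5), (3,5)

α = atan 0.6 = 30.96°;  2α = 61.93°
n_0 = (+0.1293, -0.9916)
n_1 = (+0.7372, -0.6757)
n_2 = (+0.9982, -0.0601)
n_3 = (+0.8457, +0.5336)
n_4 = (+0.3264, +0.9452)
n_5 = (-0.9985, +0.0555)
  (0,1): δ = 139.94°  ·
  (0,2): δ = 100.88°  ·
  (0,3): δ = 65.18°  ·
  (0,4): δ = 26.48°  ✓
  (0,5): δ = 79.39°  ·
  (1,2): δ = 140.94°  ·
  (1,3): δ = 105.24°  ·
  (1,4): δ = 66.54°  ·
  (1,5): δ = 39.33°  ✓
  (2,3): δ = 144.30°  ·
  (2,4): δ = 105.61°  ·
  (2,5): δ = 0.27°  ✓
  (3,4): δ = 141.30°  ·
  (3,5): δ = 35.43°  ✓
  (4,5): δ = 74.13°  ·
antipodal pairs: 4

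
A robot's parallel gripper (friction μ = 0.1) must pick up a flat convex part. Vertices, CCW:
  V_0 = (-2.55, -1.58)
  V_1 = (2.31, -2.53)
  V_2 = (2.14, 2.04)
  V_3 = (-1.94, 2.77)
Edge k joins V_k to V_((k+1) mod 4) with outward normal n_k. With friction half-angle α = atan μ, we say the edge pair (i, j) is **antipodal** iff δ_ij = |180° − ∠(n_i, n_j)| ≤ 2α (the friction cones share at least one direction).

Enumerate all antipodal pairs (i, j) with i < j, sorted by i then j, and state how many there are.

α = atan 0.1 = 5.71°;  2α = 11.42°
n_0 = (-0.1918, -0.9814)
n_1 = (+0.9993, +0.0372)
n_2 = (+0.1761, +0.9844)
n_3 = (-0.9903, +0.1389)
  (0,1): δ = 76.81°  ·
  (0,2): δ = 0.92°  ✓
  (0,3): δ = 93.08°  ·
  (1,2): δ = 102.27°  ·
  (1,3): δ = 10.11°  ✓
  (2,3): δ = 87.84°  ·
antipodal pairs: 2

count = 2; pairs: (0,2), (1,3)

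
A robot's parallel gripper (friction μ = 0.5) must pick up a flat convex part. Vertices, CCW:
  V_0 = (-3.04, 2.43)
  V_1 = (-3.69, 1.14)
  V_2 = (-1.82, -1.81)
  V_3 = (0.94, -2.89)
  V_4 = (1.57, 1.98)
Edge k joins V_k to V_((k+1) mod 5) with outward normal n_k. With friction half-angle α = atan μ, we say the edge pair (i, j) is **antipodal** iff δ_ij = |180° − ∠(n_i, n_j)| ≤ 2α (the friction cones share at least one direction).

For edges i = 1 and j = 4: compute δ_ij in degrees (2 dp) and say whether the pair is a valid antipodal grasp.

δ = 52.05°, valid

α = atan 0.5 = 26.57°;  2α = 53.13°
edge 1: e_1 = (+1.87, -2.95);  n_1 = (-0.8446, -0.5354)
edge 4: e_4 = (-4.61, +0.45);  n_4 = (+0.0972, +0.9953)
∠(n_1, n_4) = 127.95°
δ = |180° − 127.95°| = 52.05°
52.05° ≤ 2α = 53.13°  →  valid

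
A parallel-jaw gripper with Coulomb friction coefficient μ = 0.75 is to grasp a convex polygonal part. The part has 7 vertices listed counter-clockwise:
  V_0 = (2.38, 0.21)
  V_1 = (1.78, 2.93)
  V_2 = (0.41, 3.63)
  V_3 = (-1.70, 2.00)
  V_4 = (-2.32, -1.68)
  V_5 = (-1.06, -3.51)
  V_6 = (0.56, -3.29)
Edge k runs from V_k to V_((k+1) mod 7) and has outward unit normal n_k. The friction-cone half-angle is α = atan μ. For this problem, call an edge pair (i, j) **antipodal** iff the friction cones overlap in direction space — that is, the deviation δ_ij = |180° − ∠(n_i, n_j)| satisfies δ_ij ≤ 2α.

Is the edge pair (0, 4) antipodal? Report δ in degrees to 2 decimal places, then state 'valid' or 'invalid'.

α = atan 0.75 = 36.87°;  2α = 73.74°
edge 0: e_0 = (-0.60, +2.72);  n_0 = (+0.9765, +0.2154)
edge 4: e_4 = (+1.26, -1.83);  n_4 = (-0.8236, -0.5671)
∠(n_0, n_4) = 157.89°
δ = |180° − 157.89°| = 22.11°
22.11° ≤ 2α = 73.74°  →  valid

δ = 22.11°, valid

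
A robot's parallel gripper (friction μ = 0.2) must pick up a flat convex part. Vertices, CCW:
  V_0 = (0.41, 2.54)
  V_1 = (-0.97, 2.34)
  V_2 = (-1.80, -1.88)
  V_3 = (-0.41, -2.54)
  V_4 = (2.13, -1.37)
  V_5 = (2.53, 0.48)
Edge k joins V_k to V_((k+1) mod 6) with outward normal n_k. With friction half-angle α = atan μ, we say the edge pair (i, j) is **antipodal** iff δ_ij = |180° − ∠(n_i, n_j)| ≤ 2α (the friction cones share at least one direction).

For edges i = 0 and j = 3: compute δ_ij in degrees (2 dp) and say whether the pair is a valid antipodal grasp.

δ = 16.49°, valid

α = atan 0.2 = 11.31°;  2α = 22.62°
edge 0: e_0 = (-1.38, -0.20);  n_0 = (-0.1434, +0.9897)
edge 3: e_3 = (+2.54, +1.17);  n_3 = (+0.4184, -0.9083)
∠(n_0, n_3) = 163.51°
δ = |180° − 163.51°| = 16.49°
16.49° ≤ 2α = 22.62°  →  valid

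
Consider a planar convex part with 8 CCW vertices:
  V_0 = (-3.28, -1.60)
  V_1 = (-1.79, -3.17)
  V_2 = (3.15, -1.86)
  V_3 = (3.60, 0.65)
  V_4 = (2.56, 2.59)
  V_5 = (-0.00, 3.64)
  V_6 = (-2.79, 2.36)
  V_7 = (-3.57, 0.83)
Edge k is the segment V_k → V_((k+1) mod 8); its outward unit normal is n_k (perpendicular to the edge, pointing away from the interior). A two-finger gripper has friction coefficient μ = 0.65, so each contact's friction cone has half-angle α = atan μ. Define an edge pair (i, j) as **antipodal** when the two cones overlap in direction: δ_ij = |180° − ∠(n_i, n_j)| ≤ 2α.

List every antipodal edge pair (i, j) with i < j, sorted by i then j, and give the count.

α = atan 0.65 = 33.02°;  2α = 66.05°
n_0 = (-0.7253, -0.6884)
n_1 = (+0.2563, -0.9666)
n_2 = (+0.9843, -0.1765)
n_3 = (+0.8813, +0.4725)
n_4 = (+0.3795, +0.9252)
n_5 = (-0.4170, +0.9089)
n_6 = (-0.8909, +0.4542)
n_7 = (-0.9930, -0.1185)
  (0,1): δ = 118.65°  ·
  (0,2): δ = 53.67°  ✓
  (0,3): δ = 15.31°  ✓
  (0,4): δ = 24.20°  ✓
  (0,5): δ = 71.14°  ·
  (0,6): δ = 109.48°  ·
  (0,7): δ = 143.30°  ·
  (1,2): δ = 115.02°  ·
  (1,3): δ = 76.66°  ·
  (1,4): δ = 37.15°  ✓
  (1,5): δ = 9.79°  ✓
  (1,6): δ = 48.14°  ✓
  (1,7): δ = 81.95°  ·
  (2,3): δ = 141.64°  ·
  (2,4): δ = 102.14°  ·
  (2,5): δ = 55.19°  ✓
  (2,6): δ = 16.85°  ✓
  (2,7): δ = 16.97°  ✓
  (3,4): δ = 140.50°  ·
  (3,5): δ = 93.55°  ·
  (3,6): δ = 55.21°  ✓
  (3,7): δ = 21.39°  ✓
  (4,5): δ = 133.05°  ·
  (4,6): δ = 94.71°  ·
  (4,7): δ = 60.89°  ✓
  (5,6): δ = 141.66°  ·
  (5,7): δ = 107.84°  ·
  (6,7): δ = 146.18°  ·
antipodal pairs: 12

count = 12; pairs: (0,2), (0,3), (0,4), (1,4), (1,5), (1,6), (2,5), (2,6), (2,7), (3,6), (3,7), (4,7)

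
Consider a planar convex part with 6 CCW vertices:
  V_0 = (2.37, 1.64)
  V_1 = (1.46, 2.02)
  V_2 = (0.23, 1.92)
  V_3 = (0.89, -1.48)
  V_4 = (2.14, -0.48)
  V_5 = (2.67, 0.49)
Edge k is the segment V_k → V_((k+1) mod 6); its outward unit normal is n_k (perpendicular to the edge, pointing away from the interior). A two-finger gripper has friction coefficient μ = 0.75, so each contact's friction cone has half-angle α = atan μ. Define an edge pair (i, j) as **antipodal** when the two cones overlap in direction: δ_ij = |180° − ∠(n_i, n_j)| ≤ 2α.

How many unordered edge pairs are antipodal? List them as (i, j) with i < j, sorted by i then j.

α = atan 0.75 = 36.87°;  2α = 73.74°
n_0 = (+0.3853, +0.9228)
n_1 = (-0.0810, +0.9967)
n_2 = (-0.9817, -0.1906)
n_3 = (+0.6247, -0.7809)
n_4 = (+0.8775, -0.4795)
n_5 = (+0.9676, +0.2524)
  (0,1): δ = 152.69°  ·
  (0,2): δ = 56.35°  ✓
  (0,3): δ = 61.32°  ✓
  (0,4): δ = 84.01°  ·
  (0,5): δ = 127.29°  ·
  (1,2): δ = 83.66°  ·
  (1,3): δ = 34.01°  ✓
  (1,4): δ = 56.70°  ✓
  (1,5): δ = 99.97°  ·
  (2,3): δ = 62.33°  ✓
  (2,4): δ = 39.64°  ✓
  (2,5): δ = 3.64°  ✓
  (3,4): δ = 157.31°  ·
  (3,5): δ = 114.04°  ·
  (4,5): δ = 136.73°  ·
antipodal pairs: 7

count = 7; pairs: (0,2), (0,3), (1,3), (1,4), (2,3), (2,4), (2,5)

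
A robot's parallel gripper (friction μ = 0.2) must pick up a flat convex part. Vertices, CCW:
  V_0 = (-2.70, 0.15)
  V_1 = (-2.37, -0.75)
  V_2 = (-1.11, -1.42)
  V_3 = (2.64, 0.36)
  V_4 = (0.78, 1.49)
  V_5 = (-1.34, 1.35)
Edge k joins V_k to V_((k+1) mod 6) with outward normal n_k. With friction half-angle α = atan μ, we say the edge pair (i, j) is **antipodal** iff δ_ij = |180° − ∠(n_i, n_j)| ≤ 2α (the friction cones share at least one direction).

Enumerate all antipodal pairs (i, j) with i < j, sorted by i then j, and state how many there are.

count = 3; pairs: (1,3), (2,4), (2,5)

α = atan 0.2 = 11.31°;  2α = 22.62°
n_0 = (-0.9389, -0.3443)
n_1 = (-0.4695, -0.8829)
n_2 = (+0.4288, -0.9034)
n_3 = (+0.5192, +0.8546)
n_4 = (-0.0659, +0.9978)
n_5 = (-0.6616, +0.7498)
  (0,1): δ = 138.14°  ·
  (0,2): δ = 84.74°  ·
  (0,3): δ = 38.58°  ·
  (0,4): δ = 73.64°  ·
  (0,5): δ = 111.29°  ·
  (1,2): δ = 126.61°  ·
  (1,3): δ = 3.28°  ✓
  (1,4): δ = 31.78°  ·
  (1,5): δ = 69.43°  ·
  (2,3): δ = 56.67°  ·
  (2,4): δ = 21.61°  ✓
  (2,5): δ = 16.03°  ✓
  (3,4): δ = 144.94°  ·
  (3,5): δ = 107.30°  ·
  (4,5): δ = 142.35°  ·
antipodal pairs: 3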